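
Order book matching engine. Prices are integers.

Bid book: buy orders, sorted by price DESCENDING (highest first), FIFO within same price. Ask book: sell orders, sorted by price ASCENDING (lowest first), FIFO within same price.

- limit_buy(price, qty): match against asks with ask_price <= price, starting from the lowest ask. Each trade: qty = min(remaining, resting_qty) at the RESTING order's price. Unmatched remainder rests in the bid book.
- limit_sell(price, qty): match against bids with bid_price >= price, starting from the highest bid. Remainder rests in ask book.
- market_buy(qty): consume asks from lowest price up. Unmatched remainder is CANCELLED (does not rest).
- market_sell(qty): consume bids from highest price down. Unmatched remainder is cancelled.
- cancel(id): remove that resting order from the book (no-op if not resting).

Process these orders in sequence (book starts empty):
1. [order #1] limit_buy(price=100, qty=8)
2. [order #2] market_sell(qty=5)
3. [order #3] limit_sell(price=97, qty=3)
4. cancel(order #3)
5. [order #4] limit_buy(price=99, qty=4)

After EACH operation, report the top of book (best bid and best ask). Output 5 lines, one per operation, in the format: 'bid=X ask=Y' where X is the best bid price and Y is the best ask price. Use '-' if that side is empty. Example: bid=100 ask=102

After op 1 [order #1] limit_buy(price=100, qty=8): fills=none; bids=[#1:8@100] asks=[-]
After op 2 [order #2] market_sell(qty=5): fills=#1x#2:5@100; bids=[#1:3@100] asks=[-]
After op 3 [order #3] limit_sell(price=97, qty=3): fills=#1x#3:3@100; bids=[-] asks=[-]
After op 4 cancel(order #3): fills=none; bids=[-] asks=[-]
After op 5 [order #4] limit_buy(price=99, qty=4): fills=none; bids=[#4:4@99] asks=[-]

Answer: bid=100 ask=-
bid=100 ask=-
bid=- ask=-
bid=- ask=-
bid=99 ask=-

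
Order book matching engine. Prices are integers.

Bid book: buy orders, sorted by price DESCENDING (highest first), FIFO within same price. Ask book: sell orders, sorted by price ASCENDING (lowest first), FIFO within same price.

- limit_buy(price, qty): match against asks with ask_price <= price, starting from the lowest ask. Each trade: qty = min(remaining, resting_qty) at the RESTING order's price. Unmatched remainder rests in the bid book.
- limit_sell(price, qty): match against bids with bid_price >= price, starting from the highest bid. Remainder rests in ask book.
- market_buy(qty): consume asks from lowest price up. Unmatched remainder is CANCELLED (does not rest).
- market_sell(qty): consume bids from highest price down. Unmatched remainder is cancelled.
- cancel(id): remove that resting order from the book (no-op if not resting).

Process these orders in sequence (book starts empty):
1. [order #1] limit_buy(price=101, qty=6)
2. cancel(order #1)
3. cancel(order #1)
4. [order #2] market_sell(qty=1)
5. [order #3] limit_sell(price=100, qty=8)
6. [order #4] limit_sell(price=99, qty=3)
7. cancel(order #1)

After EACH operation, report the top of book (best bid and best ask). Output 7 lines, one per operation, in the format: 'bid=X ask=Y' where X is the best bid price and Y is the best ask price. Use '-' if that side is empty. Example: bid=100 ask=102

After op 1 [order #1] limit_buy(price=101, qty=6): fills=none; bids=[#1:6@101] asks=[-]
After op 2 cancel(order #1): fills=none; bids=[-] asks=[-]
After op 3 cancel(order #1): fills=none; bids=[-] asks=[-]
After op 4 [order #2] market_sell(qty=1): fills=none; bids=[-] asks=[-]
After op 5 [order #3] limit_sell(price=100, qty=8): fills=none; bids=[-] asks=[#3:8@100]
After op 6 [order #4] limit_sell(price=99, qty=3): fills=none; bids=[-] asks=[#4:3@99 #3:8@100]
After op 7 cancel(order #1): fills=none; bids=[-] asks=[#4:3@99 #3:8@100]

Answer: bid=101 ask=-
bid=- ask=-
bid=- ask=-
bid=- ask=-
bid=- ask=100
bid=- ask=99
bid=- ask=99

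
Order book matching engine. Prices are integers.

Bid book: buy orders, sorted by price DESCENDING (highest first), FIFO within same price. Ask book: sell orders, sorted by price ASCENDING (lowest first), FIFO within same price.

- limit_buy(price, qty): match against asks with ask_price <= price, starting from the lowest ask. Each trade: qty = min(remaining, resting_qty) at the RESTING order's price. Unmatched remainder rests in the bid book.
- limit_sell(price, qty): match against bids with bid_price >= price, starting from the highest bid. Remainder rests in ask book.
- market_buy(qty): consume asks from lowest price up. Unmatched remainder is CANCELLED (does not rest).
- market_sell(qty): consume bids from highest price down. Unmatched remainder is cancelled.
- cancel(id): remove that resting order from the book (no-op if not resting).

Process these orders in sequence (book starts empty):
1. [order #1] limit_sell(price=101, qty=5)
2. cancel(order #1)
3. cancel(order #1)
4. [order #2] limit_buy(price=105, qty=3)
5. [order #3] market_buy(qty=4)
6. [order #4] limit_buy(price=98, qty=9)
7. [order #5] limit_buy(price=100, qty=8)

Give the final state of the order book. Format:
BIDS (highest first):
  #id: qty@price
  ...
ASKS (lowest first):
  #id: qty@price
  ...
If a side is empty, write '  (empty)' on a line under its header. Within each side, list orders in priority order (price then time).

Answer: BIDS (highest first):
  #2: 3@105
  #5: 8@100
  #4: 9@98
ASKS (lowest first):
  (empty)

Derivation:
After op 1 [order #1] limit_sell(price=101, qty=5): fills=none; bids=[-] asks=[#1:5@101]
After op 2 cancel(order #1): fills=none; bids=[-] asks=[-]
After op 3 cancel(order #1): fills=none; bids=[-] asks=[-]
After op 4 [order #2] limit_buy(price=105, qty=3): fills=none; bids=[#2:3@105] asks=[-]
After op 5 [order #3] market_buy(qty=4): fills=none; bids=[#2:3@105] asks=[-]
After op 6 [order #4] limit_buy(price=98, qty=9): fills=none; bids=[#2:3@105 #4:9@98] asks=[-]
After op 7 [order #5] limit_buy(price=100, qty=8): fills=none; bids=[#2:3@105 #5:8@100 #4:9@98] asks=[-]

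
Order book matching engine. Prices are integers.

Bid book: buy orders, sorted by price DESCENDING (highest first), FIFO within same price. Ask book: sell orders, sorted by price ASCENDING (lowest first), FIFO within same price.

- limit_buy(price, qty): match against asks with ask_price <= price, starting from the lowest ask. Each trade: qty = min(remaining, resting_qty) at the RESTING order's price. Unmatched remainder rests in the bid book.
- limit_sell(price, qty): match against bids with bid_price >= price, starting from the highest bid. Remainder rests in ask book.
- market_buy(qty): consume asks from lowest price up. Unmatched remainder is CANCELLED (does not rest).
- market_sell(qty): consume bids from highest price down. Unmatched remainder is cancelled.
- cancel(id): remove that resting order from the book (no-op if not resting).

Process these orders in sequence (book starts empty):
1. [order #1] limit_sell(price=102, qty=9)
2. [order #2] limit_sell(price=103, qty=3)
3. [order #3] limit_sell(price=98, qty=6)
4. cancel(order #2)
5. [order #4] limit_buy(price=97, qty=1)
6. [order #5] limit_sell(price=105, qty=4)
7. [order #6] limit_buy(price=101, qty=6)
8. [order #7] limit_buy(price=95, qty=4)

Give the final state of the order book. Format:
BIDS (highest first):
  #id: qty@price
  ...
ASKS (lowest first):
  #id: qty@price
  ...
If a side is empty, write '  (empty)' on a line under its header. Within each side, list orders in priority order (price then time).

Answer: BIDS (highest first):
  #4: 1@97
  #7: 4@95
ASKS (lowest first):
  #1: 9@102
  #5: 4@105

Derivation:
After op 1 [order #1] limit_sell(price=102, qty=9): fills=none; bids=[-] asks=[#1:9@102]
After op 2 [order #2] limit_sell(price=103, qty=3): fills=none; bids=[-] asks=[#1:9@102 #2:3@103]
After op 3 [order #3] limit_sell(price=98, qty=6): fills=none; bids=[-] asks=[#3:6@98 #1:9@102 #2:3@103]
After op 4 cancel(order #2): fills=none; bids=[-] asks=[#3:6@98 #1:9@102]
After op 5 [order #4] limit_buy(price=97, qty=1): fills=none; bids=[#4:1@97] asks=[#3:6@98 #1:9@102]
After op 6 [order #5] limit_sell(price=105, qty=4): fills=none; bids=[#4:1@97] asks=[#3:6@98 #1:9@102 #5:4@105]
After op 7 [order #6] limit_buy(price=101, qty=6): fills=#6x#3:6@98; bids=[#4:1@97] asks=[#1:9@102 #5:4@105]
After op 8 [order #7] limit_buy(price=95, qty=4): fills=none; bids=[#4:1@97 #7:4@95] asks=[#1:9@102 #5:4@105]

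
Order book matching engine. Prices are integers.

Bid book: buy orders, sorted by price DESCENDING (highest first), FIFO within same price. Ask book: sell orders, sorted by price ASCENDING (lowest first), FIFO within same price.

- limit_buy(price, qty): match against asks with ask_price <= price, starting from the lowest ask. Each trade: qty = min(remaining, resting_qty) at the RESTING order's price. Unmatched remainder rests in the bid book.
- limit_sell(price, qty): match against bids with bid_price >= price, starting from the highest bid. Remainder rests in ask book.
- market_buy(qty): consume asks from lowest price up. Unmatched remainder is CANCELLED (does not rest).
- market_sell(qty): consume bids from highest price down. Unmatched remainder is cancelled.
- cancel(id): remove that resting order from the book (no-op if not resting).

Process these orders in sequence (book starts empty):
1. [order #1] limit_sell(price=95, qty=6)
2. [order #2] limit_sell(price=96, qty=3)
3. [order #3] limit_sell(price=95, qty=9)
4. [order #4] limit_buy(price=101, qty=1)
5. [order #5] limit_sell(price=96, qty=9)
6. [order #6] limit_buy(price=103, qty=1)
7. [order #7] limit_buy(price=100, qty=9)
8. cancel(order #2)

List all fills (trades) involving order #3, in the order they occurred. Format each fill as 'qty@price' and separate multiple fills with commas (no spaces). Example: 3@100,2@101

After op 1 [order #1] limit_sell(price=95, qty=6): fills=none; bids=[-] asks=[#1:6@95]
After op 2 [order #2] limit_sell(price=96, qty=3): fills=none; bids=[-] asks=[#1:6@95 #2:3@96]
After op 3 [order #3] limit_sell(price=95, qty=9): fills=none; bids=[-] asks=[#1:6@95 #3:9@95 #2:3@96]
After op 4 [order #4] limit_buy(price=101, qty=1): fills=#4x#1:1@95; bids=[-] asks=[#1:5@95 #3:9@95 #2:3@96]
After op 5 [order #5] limit_sell(price=96, qty=9): fills=none; bids=[-] asks=[#1:5@95 #3:9@95 #2:3@96 #5:9@96]
After op 6 [order #6] limit_buy(price=103, qty=1): fills=#6x#1:1@95; bids=[-] asks=[#1:4@95 #3:9@95 #2:3@96 #5:9@96]
After op 7 [order #7] limit_buy(price=100, qty=9): fills=#7x#1:4@95 #7x#3:5@95; bids=[-] asks=[#3:4@95 #2:3@96 #5:9@96]
After op 8 cancel(order #2): fills=none; bids=[-] asks=[#3:4@95 #5:9@96]

Answer: 5@95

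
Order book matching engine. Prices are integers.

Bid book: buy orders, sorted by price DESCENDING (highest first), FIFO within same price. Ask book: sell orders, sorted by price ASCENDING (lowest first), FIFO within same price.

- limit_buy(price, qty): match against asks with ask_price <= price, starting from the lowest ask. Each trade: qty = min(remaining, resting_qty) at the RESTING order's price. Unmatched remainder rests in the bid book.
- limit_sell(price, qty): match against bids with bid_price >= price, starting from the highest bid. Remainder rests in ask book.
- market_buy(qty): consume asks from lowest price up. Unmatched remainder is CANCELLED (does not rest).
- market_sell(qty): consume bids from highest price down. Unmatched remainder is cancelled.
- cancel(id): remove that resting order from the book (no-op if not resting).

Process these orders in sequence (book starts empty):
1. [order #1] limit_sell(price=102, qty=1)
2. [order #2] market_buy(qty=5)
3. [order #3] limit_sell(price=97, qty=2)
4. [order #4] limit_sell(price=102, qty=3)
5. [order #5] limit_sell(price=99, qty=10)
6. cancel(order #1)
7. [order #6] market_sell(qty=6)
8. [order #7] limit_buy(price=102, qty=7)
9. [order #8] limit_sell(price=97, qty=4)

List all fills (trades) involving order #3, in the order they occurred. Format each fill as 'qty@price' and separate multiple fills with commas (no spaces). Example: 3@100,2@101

Answer: 2@97

Derivation:
After op 1 [order #1] limit_sell(price=102, qty=1): fills=none; bids=[-] asks=[#1:1@102]
After op 2 [order #2] market_buy(qty=5): fills=#2x#1:1@102; bids=[-] asks=[-]
After op 3 [order #3] limit_sell(price=97, qty=2): fills=none; bids=[-] asks=[#3:2@97]
After op 4 [order #4] limit_sell(price=102, qty=3): fills=none; bids=[-] asks=[#3:2@97 #4:3@102]
After op 5 [order #5] limit_sell(price=99, qty=10): fills=none; bids=[-] asks=[#3:2@97 #5:10@99 #4:3@102]
After op 6 cancel(order #1): fills=none; bids=[-] asks=[#3:2@97 #5:10@99 #4:3@102]
After op 7 [order #6] market_sell(qty=6): fills=none; bids=[-] asks=[#3:2@97 #5:10@99 #4:3@102]
After op 8 [order #7] limit_buy(price=102, qty=7): fills=#7x#3:2@97 #7x#5:5@99; bids=[-] asks=[#5:5@99 #4:3@102]
After op 9 [order #8] limit_sell(price=97, qty=4): fills=none; bids=[-] asks=[#8:4@97 #5:5@99 #4:3@102]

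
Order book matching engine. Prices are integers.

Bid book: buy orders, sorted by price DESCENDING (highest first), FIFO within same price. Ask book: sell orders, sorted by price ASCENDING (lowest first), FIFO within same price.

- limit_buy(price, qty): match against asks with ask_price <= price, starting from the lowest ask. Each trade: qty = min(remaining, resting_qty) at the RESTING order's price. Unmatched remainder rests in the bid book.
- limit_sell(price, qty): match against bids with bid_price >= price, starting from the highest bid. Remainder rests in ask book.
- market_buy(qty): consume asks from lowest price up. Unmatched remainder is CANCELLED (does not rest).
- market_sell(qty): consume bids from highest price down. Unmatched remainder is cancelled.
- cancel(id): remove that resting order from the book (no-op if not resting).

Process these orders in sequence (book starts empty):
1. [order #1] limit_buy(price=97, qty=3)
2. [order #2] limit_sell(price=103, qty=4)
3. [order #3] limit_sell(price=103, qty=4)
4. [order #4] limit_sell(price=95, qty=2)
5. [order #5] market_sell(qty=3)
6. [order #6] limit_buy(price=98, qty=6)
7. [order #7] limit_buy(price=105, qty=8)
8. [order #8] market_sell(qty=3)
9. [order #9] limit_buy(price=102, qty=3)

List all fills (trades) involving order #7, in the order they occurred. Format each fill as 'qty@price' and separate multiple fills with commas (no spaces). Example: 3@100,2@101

Answer: 4@103,4@103

Derivation:
After op 1 [order #1] limit_buy(price=97, qty=3): fills=none; bids=[#1:3@97] asks=[-]
After op 2 [order #2] limit_sell(price=103, qty=4): fills=none; bids=[#1:3@97] asks=[#2:4@103]
After op 3 [order #3] limit_sell(price=103, qty=4): fills=none; bids=[#1:3@97] asks=[#2:4@103 #3:4@103]
After op 4 [order #4] limit_sell(price=95, qty=2): fills=#1x#4:2@97; bids=[#1:1@97] asks=[#2:4@103 #3:4@103]
After op 5 [order #5] market_sell(qty=3): fills=#1x#5:1@97; bids=[-] asks=[#2:4@103 #3:4@103]
After op 6 [order #6] limit_buy(price=98, qty=6): fills=none; bids=[#6:6@98] asks=[#2:4@103 #3:4@103]
After op 7 [order #7] limit_buy(price=105, qty=8): fills=#7x#2:4@103 #7x#3:4@103; bids=[#6:6@98] asks=[-]
After op 8 [order #8] market_sell(qty=3): fills=#6x#8:3@98; bids=[#6:3@98] asks=[-]
After op 9 [order #9] limit_buy(price=102, qty=3): fills=none; bids=[#9:3@102 #6:3@98] asks=[-]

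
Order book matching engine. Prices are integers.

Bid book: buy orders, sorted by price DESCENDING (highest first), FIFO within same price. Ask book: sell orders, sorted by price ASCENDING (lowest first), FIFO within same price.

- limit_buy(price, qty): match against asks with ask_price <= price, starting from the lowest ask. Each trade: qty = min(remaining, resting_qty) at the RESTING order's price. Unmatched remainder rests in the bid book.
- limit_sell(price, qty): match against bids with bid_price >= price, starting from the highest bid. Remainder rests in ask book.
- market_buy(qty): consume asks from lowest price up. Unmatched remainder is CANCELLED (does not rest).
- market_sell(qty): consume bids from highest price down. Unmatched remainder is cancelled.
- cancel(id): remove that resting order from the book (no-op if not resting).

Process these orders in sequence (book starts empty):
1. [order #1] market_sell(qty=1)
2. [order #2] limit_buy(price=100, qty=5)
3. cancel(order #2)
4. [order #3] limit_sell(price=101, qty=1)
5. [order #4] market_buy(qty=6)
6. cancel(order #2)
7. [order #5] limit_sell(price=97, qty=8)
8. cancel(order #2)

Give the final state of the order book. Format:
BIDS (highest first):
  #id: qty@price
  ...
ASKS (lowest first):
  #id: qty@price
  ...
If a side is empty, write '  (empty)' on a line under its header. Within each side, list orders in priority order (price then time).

Answer: BIDS (highest first):
  (empty)
ASKS (lowest first):
  #5: 8@97

Derivation:
After op 1 [order #1] market_sell(qty=1): fills=none; bids=[-] asks=[-]
After op 2 [order #2] limit_buy(price=100, qty=5): fills=none; bids=[#2:5@100] asks=[-]
After op 3 cancel(order #2): fills=none; bids=[-] asks=[-]
After op 4 [order #3] limit_sell(price=101, qty=1): fills=none; bids=[-] asks=[#3:1@101]
After op 5 [order #4] market_buy(qty=6): fills=#4x#3:1@101; bids=[-] asks=[-]
After op 6 cancel(order #2): fills=none; bids=[-] asks=[-]
After op 7 [order #5] limit_sell(price=97, qty=8): fills=none; bids=[-] asks=[#5:8@97]
After op 8 cancel(order #2): fills=none; bids=[-] asks=[#5:8@97]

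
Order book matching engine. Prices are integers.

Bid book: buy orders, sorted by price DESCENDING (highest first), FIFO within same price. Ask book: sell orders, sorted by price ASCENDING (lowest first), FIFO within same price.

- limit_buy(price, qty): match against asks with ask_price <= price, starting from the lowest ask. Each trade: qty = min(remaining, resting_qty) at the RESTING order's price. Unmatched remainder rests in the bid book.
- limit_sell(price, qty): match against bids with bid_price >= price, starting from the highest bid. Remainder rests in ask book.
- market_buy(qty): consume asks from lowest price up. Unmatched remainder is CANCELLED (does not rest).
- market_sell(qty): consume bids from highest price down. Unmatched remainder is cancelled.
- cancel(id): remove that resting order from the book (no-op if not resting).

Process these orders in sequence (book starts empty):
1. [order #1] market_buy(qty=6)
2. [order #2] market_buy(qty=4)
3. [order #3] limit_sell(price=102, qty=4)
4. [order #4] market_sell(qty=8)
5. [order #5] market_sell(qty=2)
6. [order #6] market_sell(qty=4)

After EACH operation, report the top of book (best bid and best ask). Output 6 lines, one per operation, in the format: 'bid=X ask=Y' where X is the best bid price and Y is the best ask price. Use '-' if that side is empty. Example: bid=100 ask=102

After op 1 [order #1] market_buy(qty=6): fills=none; bids=[-] asks=[-]
After op 2 [order #2] market_buy(qty=4): fills=none; bids=[-] asks=[-]
After op 3 [order #3] limit_sell(price=102, qty=4): fills=none; bids=[-] asks=[#3:4@102]
After op 4 [order #4] market_sell(qty=8): fills=none; bids=[-] asks=[#3:4@102]
After op 5 [order #5] market_sell(qty=2): fills=none; bids=[-] asks=[#3:4@102]
After op 6 [order #6] market_sell(qty=4): fills=none; bids=[-] asks=[#3:4@102]

Answer: bid=- ask=-
bid=- ask=-
bid=- ask=102
bid=- ask=102
bid=- ask=102
bid=- ask=102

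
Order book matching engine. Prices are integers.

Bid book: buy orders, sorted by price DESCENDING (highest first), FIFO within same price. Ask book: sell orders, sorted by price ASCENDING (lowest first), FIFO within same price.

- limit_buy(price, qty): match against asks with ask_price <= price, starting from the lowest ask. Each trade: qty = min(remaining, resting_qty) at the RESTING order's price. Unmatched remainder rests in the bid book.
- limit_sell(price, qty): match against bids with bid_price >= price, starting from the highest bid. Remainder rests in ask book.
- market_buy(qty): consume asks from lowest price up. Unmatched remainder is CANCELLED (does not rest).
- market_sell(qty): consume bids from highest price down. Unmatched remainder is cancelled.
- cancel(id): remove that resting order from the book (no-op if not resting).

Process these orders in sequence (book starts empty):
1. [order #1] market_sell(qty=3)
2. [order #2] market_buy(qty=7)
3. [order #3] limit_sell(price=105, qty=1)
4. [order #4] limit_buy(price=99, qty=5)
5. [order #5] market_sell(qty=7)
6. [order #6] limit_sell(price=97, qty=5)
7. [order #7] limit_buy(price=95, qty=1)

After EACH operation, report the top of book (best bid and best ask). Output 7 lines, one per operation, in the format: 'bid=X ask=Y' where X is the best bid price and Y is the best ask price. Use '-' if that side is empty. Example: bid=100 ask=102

After op 1 [order #1] market_sell(qty=3): fills=none; bids=[-] asks=[-]
After op 2 [order #2] market_buy(qty=7): fills=none; bids=[-] asks=[-]
After op 3 [order #3] limit_sell(price=105, qty=1): fills=none; bids=[-] asks=[#3:1@105]
After op 4 [order #4] limit_buy(price=99, qty=5): fills=none; bids=[#4:5@99] asks=[#3:1@105]
After op 5 [order #5] market_sell(qty=7): fills=#4x#5:5@99; bids=[-] asks=[#3:1@105]
After op 6 [order #6] limit_sell(price=97, qty=5): fills=none; bids=[-] asks=[#6:5@97 #3:1@105]
After op 7 [order #7] limit_buy(price=95, qty=1): fills=none; bids=[#7:1@95] asks=[#6:5@97 #3:1@105]

Answer: bid=- ask=-
bid=- ask=-
bid=- ask=105
bid=99 ask=105
bid=- ask=105
bid=- ask=97
bid=95 ask=97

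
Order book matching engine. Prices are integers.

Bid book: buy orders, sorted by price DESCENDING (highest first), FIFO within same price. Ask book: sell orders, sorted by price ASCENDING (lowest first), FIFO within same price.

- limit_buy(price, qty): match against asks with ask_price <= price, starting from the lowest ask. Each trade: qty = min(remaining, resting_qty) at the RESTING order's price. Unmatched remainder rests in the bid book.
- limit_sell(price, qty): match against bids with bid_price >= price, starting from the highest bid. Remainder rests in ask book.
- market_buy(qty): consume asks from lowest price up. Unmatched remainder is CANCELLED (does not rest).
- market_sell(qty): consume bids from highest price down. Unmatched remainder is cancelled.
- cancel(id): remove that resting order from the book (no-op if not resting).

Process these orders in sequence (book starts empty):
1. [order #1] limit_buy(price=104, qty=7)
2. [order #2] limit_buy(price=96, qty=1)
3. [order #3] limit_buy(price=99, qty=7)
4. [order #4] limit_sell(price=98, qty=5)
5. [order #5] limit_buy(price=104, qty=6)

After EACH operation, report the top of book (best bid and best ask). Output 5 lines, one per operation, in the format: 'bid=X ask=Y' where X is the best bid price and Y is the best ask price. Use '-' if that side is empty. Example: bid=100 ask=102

Answer: bid=104 ask=-
bid=104 ask=-
bid=104 ask=-
bid=104 ask=-
bid=104 ask=-

Derivation:
After op 1 [order #1] limit_buy(price=104, qty=7): fills=none; bids=[#1:7@104] asks=[-]
After op 2 [order #2] limit_buy(price=96, qty=1): fills=none; bids=[#1:7@104 #2:1@96] asks=[-]
After op 3 [order #3] limit_buy(price=99, qty=7): fills=none; bids=[#1:7@104 #3:7@99 #2:1@96] asks=[-]
After op 4 [order #4] limit_sell(price=98, qty=5): fills=#1x#4:5@104; bids=[#1:2@104 #3:7@99 #2:1@96] asks=[-]
After op 5 [order #5] limit_buy(price=104, qty=6): fills=none; bids=[#1:2@104 #5:6@104 #3:7@99 #2:1@96] asks=[-]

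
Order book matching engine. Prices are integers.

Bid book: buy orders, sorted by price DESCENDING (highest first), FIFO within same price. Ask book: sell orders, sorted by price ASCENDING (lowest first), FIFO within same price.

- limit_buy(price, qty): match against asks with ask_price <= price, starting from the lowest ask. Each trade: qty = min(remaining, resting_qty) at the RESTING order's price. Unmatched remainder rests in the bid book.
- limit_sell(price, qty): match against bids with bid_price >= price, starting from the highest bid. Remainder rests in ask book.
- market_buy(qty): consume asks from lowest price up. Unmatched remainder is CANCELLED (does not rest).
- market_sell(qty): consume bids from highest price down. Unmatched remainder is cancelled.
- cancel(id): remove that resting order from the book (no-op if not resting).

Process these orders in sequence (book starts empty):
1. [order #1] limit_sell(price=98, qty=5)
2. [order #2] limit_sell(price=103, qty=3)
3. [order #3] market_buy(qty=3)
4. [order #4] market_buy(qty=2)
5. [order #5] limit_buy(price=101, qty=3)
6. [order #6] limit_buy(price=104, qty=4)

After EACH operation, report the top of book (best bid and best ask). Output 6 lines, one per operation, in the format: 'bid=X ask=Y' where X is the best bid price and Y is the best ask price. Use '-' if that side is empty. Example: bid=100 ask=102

Answer: bid=- ask=98
bid=- ask=98
bid=- ask=98
bid=- ask=103
bid=101 ask=103
bid=104 ask=-

Derivation:
After op 1 [order #1] limit_sell(price=98, qty=5): fills=none; bids=[-] asks=[#1:5@98]
After op 2 [order #2] limit_sell(price=103, qty=3): fills=none; bids=[-] asks=[#1:5@98 #2:3@103]
After op 3 [order #3] market_buy(qty=3): fills=#3x#1:3@98; bids=[-] asks=[#1:2@98 #2:3@103]
After op 4 [order #4] market_buy(qty=2): fills=#4x#1:2@98; bids=[-] asks=[#2:3@103]
After op 5 [order #5] limit_buy(price=101, qty=3): fills=none; bids=[#5:3@101] asks=[#2:3@103]
After op 6 [order #6] limit_buy(price=104, qty=4): fills=#6x#2:3@103; bids=[#6:1@104 #5:3@101] asks=[-]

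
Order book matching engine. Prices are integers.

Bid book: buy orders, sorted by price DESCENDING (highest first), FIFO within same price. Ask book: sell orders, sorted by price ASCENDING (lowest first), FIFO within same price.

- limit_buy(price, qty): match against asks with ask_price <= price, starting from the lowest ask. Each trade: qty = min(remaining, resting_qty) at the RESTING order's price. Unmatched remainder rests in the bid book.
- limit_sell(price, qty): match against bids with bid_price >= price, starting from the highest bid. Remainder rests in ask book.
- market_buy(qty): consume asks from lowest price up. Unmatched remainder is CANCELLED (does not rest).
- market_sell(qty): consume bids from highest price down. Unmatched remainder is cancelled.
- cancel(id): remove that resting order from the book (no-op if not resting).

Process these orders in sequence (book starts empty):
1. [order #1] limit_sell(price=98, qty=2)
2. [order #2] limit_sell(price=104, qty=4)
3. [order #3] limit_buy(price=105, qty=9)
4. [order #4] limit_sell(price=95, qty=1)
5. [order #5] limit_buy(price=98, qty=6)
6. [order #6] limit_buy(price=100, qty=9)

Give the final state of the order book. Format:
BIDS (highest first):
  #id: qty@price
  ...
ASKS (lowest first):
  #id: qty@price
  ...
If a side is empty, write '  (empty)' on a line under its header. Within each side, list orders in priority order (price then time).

After op 1 [order #1] limit_sell(price=98, qty=2): fills=none; bids=[-] asks=[#1:2@98]
After op 2 [order #2] limit_sell(price=104, qty=4): fills=none; bids=[-] asks=[#1:2@98 #2:4@104]
After op 3 [order #3] limit_buy(price=105, qty=9): fills=#3x#1:2@98 #3x#2:4@104; bids=[#3:3@105] asks=[-]
After op 4 [order #4] limit_sell(price=95, qty=1): fills=#3x#4:1@105; bids=[#3:2@105] asks=[-]
After op 5 [order #5] limit_buy(price=98, qty=6): fills=none; bids=[#3:2@105 #5:6@98] asks=[-]
After op 6 [order #6] limit_buy(price=100, qty=9): fills=none; bids=[#3:2@105 #6:9@100 #5:6@98] asks=[-]

Answer: BIDS (highest first):
  #3: 2@105
  #6: 9@100
  #5: 6@98
ASKS (lowest first):
  (empty)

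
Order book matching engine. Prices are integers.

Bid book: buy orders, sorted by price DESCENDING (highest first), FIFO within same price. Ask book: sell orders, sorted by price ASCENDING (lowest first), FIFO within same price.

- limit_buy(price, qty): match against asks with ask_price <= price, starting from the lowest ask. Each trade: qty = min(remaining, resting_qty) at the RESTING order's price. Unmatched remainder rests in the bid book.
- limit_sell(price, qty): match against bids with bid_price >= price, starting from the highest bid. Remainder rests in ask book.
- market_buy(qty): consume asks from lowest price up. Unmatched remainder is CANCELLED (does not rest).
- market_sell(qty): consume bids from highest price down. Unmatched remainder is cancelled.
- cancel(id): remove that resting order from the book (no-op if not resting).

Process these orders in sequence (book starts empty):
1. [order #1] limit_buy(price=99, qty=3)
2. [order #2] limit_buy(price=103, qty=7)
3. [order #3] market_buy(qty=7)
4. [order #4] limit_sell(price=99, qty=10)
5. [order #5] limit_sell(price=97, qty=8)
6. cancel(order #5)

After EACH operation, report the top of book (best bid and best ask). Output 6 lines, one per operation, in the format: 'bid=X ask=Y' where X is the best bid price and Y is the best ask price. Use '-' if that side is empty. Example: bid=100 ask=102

Answer: bid=99 ask=-
bid=103 ask=-
bid=103 ask=-
bid=- ask=-
bid=- ask=97
bid=- ask=-

Derivation:
After op 1 [order #1] limit_buy(price=99, qty=3): fills=none; bids=[#1:3@99] asks=[-]
After op 2 [order #2] limit_buy(price=103, qty=7): fills=none; bids=[#2:7@103 #1:3@99] asks=[-]
After op 3 [order #3] market_buy(qty=7): fills=none; bids=[#2:7@103 #1:3@99] asks=[-]
After op 4 [order #4] limit_sell(price=99, qty=10): fills=#2x#4:7@103 #1x#4:3@99; bids=[-] asks=[-]
After op 5 [order #5] limit_sell(price=97, qty=8): fills=none; bids=[-] asks=[#5:8@97]
After op 6 cancel(order #5): fills=none; bids=[-] asks=[-]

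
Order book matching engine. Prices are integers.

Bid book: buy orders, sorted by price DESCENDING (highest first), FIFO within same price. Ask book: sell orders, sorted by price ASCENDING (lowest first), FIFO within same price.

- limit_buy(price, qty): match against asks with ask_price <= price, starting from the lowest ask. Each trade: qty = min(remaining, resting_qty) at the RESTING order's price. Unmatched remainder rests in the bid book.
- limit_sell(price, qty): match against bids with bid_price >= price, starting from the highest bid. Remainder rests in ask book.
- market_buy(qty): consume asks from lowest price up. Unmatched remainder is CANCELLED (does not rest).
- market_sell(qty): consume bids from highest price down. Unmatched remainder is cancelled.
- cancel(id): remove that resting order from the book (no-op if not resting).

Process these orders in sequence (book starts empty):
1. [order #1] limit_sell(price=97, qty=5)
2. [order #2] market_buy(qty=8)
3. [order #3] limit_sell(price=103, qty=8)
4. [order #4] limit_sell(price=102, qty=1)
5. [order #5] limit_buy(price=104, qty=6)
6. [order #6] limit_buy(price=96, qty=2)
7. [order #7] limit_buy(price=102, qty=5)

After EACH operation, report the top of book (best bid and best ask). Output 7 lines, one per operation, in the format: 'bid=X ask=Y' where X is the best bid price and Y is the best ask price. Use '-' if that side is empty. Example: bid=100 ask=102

Answer: bid=- ask=97
bid=- ask=-
bid=- ask=103
bid=- ask=102
bid=- ask=103
bid=96 ask=103
bid=102 ask=103

Derivation:
After op 1 [order #1] limit_sell(price=97, qty=5): fills=none; bids=[-] asks=[#1:5@97]
After op 2 [order #2] market_buy(qty=8): fills=#2x#1:5@97; bids=[-] asks=[-]
After op 3 [order #3] limit_sell(price=103, qty=8): fills=none; bids=[-] asks=[#3:8@103]
After op 4 [order #4] limit_sell(price=102, qty=1): fills=none; bids=[-] asks=[#4:1@102 #3:8@103]
After op 5 [order #5] limit_buy(price=104, qty=6): fills=#5x#4:1@102 #5x#3:5@103; bids=[-] asks=[#3:3@103]
After op 6 [order #6] limit_buy(price=96, qty=2): fills=none; bids=[#6:2@96] asks=[#3:3@103]
After op 7 [order #7] limit_buy(price=102, qty=5): fills=none; bids=[#7:5@102 #6:2@96] asks=[#3:3@103]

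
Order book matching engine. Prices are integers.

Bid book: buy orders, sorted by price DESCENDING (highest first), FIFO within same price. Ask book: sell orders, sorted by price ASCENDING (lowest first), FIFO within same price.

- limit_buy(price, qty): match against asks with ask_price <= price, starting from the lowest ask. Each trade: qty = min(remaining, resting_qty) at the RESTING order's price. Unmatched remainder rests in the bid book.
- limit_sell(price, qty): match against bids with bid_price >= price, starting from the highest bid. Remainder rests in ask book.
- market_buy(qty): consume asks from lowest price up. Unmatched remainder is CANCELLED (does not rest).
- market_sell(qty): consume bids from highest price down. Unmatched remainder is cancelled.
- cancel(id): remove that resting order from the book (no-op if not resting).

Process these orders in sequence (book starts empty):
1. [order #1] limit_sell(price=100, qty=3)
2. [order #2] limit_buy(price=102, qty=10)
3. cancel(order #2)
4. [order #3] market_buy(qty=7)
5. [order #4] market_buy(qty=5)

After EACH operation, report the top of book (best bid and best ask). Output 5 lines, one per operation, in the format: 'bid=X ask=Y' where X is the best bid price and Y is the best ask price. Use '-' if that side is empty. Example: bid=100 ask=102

Answer: bid=- ask=100
bid=102 ask=-
bid=- ask=-
bid=- ask=-
bid=- ask=-

Derivation:
After op 1 [order #1] limit_sell(price=100, qty=3): fills=none; bids=[-] asks=[#1:3@100]
After op 2 [order #2] limit_buy(price=102, qty=10): fills=#2x#1:3@100; bids=[#2:7@102] asks=[-]
After op 3 cancel(order #2): fills=none; bids=[-] asks=[-]
After op 4 [order #3] market_buy(qty=7): fills=none; bids=[-] asks=[-]
After op 5 [order #4] market_buy(qty=5): fills=none; bids=[-] asks=[-]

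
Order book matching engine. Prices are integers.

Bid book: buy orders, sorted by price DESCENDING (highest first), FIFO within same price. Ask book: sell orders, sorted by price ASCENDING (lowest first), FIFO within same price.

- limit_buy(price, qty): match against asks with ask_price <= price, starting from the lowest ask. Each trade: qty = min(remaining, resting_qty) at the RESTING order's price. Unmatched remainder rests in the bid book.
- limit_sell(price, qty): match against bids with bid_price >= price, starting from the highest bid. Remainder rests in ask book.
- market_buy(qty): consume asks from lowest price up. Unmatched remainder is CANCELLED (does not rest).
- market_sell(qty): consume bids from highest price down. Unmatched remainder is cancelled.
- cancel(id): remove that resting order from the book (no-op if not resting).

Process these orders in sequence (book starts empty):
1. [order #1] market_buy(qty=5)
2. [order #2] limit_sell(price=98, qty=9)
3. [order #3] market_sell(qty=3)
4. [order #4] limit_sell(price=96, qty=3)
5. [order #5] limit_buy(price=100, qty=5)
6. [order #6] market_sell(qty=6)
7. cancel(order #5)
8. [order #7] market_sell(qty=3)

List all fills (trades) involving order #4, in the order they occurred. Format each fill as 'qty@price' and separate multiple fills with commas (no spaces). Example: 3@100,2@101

After op 1 [order #1] market_buy(qty=5): fills=none; bids=[-] asks=[-]
After op 2 [order #2] limit_sell(price=98, qty=9): fills=none; bids=[-] asks=[#2:9@98]
After op 3 [order #3] market_sell(qty=3): fills=none; bids=[-] asks=[#2:9@98]
After op 4 [order #4] limit_sell(price=96, qty=3): fills=none; bids=[-] asks=[#4:3@96 #2:9@98]
After op 5 [order #5] limit_buy(price=100, qty=5): fills=#5x#4:3@96 #5x#2:2@98; bids=[-] asks=[#2:7@98]
After op 6 [order #6] market_sell(qty=6): fills=none; bids=[-] asks=[#2:7@98]
After op 7 cancel(order #5): fills=none; bids=[-] asks=[#2:7@98]
After op 8 [order #7] market_sell(qty=3): fills=none; bids=[-] asks=[#2:7@98]

Answer: 3@96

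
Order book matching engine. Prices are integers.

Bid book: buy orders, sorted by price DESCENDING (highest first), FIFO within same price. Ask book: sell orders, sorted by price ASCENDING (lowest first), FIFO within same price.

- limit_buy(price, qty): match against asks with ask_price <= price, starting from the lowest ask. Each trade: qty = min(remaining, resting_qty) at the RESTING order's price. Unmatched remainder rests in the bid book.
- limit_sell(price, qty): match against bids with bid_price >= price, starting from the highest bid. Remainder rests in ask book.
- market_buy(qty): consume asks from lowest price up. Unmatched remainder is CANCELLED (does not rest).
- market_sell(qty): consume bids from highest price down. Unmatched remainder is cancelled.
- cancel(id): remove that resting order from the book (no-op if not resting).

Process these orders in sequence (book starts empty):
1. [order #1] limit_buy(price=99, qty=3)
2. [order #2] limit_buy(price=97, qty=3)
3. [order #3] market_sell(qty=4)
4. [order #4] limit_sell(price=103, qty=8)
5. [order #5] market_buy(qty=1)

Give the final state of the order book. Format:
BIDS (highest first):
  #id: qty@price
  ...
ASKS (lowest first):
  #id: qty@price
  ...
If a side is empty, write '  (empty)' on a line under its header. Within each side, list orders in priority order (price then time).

Answer: BIDS (highest first):
  #2: 2@97
ASKS (lowest first):
  #4: 7@103

Derivation:
After op 1 [order #1] limit_buy(price=99, qty=3): fills=none; bids=[#1:3@99] asks=[-]
After op 2 [order #2] limit_buy(price=97, qty=3): fills=none; bids=[#1:3@99 #2:3@97] asks=[-]
After op 3 [order #3] market_sell(qty=4): fills=#1x#3:3@99 #2x#3:1@97; bids=[#2:2@97] asks=[-]
After op 4 [order #4] limit_sell(price=103, qty=8): fills=none; bids=[#2:2@97] asks=[#4:8@103]
After op 5 [order #5] market_buy(qty=1): fills=#5x#4:1@103; bids=[#2:2@97] asks=[#4:7@103]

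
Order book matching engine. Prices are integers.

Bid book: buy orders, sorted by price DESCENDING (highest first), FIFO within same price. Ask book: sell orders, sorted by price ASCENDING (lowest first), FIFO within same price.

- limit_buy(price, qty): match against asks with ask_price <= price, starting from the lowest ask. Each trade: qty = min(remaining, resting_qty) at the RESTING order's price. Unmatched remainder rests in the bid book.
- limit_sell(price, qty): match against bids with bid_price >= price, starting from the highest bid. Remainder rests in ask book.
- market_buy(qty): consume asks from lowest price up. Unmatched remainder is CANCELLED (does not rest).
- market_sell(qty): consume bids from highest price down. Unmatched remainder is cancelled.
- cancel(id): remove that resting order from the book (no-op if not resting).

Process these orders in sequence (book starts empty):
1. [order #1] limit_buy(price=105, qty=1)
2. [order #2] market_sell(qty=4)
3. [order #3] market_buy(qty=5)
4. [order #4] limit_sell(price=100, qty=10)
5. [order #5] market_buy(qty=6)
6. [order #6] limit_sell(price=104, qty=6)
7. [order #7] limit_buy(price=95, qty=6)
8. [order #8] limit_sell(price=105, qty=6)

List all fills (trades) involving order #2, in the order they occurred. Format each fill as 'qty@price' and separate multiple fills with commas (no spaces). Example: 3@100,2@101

After op 1 [order #1] limit_buy(price=105, qty=1): fills=none; bids=[#1:1@105] asks=[-]
After op 2 [order #2] market_sell(qty=4): fills=#1x#2:1@105; bids=[-] asks=[-]
After op 3 [order #3] market_buy(qty=5): fills=none; bids=[-] asks=[-]
After op 4 [order #4] limit_sell(price=100, qty=10): fills=none; bids=[-] asks=[#4:10@100]
After op 5 [order #5] market_buy(qty=6): fills=#5x#4:6@100; bids=[-] asks=[#4:4@100]
After op 6 [order #6] limit_sell(price=104, qty=6): fills=none; bids=[-] asks=[#4:4@100 #6:6@104]
After op 7 [order #7] limit_buy(price=95, qty=6): fills=none; bids=[#7:6@95] asks=[#4:4@100 #6:6@104]
After op 8 [order #8] limit_sell(price=105, qty=6): fills=none; bids=[#7:6@95] asks=[#4:4@100 #6:6@104 #8:6@105]

Answer: 1@105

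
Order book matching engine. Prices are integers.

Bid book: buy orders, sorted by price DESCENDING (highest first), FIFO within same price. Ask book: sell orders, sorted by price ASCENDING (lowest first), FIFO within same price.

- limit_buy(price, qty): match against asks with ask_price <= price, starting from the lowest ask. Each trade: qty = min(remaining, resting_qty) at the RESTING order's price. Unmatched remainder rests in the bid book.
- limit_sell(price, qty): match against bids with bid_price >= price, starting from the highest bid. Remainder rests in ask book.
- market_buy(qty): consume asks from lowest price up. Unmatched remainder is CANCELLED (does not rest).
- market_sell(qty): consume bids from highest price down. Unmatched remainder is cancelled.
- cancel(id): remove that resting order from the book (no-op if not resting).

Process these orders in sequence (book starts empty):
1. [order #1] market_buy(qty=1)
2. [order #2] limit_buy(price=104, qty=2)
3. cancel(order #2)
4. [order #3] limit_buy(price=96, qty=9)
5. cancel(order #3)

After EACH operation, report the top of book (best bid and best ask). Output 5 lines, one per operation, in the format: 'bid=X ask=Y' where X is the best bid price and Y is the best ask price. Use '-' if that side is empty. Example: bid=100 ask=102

After op 1 [order #1] market_buy(qty=1): fills=none; bids=[-] asks=[-]
After op 2 [order #2] limit_buy(price=104, qty=2): fills=none; bids=[#2:2@104] asks=[-]
After op 3 cancel(order #2): fills=none; bids=[-] asks=[-]
After op 4 [order #3] limit_buy(price=96, qty=9): fills=none; bids=[#3:9@96] asks=[-]
After op 5 cancel(order #3): fills=none; bids=[-] asks=[-]

Answer: bid=- ask=-
bid=104 ask=-
bid=- ask=-
bid=96 ask=-
bid=- ask=-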